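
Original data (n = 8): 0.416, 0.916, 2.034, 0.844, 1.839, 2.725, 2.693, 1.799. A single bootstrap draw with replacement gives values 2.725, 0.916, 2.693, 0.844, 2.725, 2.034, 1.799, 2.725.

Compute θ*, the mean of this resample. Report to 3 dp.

θ* = 2.058

Mean = (2.725 + 0.916 + 2.693 + 0.844 + 2.725 + 2.034 + 1.799 + 2.725) / 8 = 16.4610 / 8 = 2.058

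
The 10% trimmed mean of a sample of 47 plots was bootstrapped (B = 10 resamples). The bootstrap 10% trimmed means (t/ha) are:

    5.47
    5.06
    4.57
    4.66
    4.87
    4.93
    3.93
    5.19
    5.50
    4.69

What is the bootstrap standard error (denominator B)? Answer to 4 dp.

Bootstrap SE is the standard deviation of the 10 replicate 10% trimmed means.
Mean of replicates: (5.47 + 5.06 + 4.57 + 4.66 + 4.87 + 4.93 + 3.93 + 5.19 + 5.50 + 4.69) / 10 = 48.87000 / 10 = 4.88700
Sum of squared deviations: (+0.58300)² + (+0.17300)² + (−0.31700)² + (−0.22700)² + (−0.01700)² + (+0.04300)² + (−0.95700)² + (+0.30300)² + (+0.61300)² + (−0.19700)² = 1.94621
Variance = 1.94621 / 10 = 0.19462
SE* = √0.19462

SE* = 0.4412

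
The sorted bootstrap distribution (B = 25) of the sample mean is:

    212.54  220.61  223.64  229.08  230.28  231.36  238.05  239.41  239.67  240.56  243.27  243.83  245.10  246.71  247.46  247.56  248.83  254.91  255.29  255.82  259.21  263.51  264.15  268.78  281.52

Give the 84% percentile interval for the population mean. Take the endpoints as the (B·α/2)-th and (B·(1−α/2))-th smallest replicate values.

α = 0.16; lower rank = 25 × 0.080 = 2; upper rank = 25 × 0.920 = 23.
The 2nd smallest replicate is 220.61; the 23rd is 264.15.

(220.61, 264.15)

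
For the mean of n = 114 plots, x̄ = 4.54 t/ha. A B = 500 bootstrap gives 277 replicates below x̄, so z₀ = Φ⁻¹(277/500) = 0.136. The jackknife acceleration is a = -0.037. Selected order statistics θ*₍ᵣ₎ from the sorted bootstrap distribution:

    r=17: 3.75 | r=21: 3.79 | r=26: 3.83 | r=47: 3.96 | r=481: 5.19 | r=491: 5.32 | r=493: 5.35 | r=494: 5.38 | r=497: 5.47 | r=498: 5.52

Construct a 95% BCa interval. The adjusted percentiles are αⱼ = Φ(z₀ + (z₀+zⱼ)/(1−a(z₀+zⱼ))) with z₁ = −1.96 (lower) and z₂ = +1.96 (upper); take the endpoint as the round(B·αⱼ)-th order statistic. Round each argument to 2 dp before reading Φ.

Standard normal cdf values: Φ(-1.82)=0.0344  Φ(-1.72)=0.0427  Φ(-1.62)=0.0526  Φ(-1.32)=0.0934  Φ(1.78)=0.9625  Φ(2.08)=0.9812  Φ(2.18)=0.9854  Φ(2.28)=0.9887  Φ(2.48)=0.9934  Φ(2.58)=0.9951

Lower: z₀ + z₁ = 0.136 + (-1.960) = -1.824; 1 − a(z₀+z₁) = 1 − (-0.037)(-1.824) = 0.9325; argument = 0.136 + (-1.824)/0.9325 = -1.8200 → -1.82.
α₁ = Φ(-1.82) = 0.0344; rank = round(500 × 0.0344) = 17; θ*₍17₎ = 3.75.
Upper: z₀ + z₂ = 2.096; 1 − a(z₀+z₂) = 1.0776; argument = 2.0811 → 2.08; α₂ = 0.9812; rank = 491; θ*₍491₎ = 5.32.

(3.75, 5.32)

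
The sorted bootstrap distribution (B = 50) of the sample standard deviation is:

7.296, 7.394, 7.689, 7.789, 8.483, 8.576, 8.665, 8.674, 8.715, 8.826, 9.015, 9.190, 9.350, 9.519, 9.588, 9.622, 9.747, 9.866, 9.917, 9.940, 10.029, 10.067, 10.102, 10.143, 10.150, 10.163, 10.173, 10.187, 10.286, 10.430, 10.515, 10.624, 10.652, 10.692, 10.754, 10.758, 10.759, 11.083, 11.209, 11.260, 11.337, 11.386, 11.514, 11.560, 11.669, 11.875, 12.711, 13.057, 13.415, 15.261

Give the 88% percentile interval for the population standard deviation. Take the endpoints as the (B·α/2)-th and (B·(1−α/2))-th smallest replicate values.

(7.689, 12.711)

α = 0.12; lower rank = 50 × 0.060 = 3; upper rank = 50 × 0.940 = 47.
The 3rd smallest replicate is 7.689; the 47th is 12.711.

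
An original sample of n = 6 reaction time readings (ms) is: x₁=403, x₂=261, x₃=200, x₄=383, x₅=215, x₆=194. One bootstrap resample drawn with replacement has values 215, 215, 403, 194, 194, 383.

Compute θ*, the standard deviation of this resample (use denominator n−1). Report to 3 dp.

Mean = 267.3333; sum of squared deviations = 48017.3333
s² = 48017.3333 / 5 = 9603.4667
s = √9603.4667 = 97.997

θ* = 97.997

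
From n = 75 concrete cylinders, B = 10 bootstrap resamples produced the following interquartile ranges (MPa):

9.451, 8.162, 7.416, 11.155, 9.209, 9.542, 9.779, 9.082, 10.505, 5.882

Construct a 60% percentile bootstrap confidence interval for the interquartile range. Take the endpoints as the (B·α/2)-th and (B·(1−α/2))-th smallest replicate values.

(7.416, 9.779)

Sorted replicates: 5.882, 7.416, 8.162, 9.082, 9.209, 9.451, 9.542, 9.779, 10.505, 11.155
α = 0.40; lower rank = 10 × 0.200 = 2; upper rank = 10 × 0.800 = 8.
The 2nd smallest replicate is 7.416; the 8th is 9.779.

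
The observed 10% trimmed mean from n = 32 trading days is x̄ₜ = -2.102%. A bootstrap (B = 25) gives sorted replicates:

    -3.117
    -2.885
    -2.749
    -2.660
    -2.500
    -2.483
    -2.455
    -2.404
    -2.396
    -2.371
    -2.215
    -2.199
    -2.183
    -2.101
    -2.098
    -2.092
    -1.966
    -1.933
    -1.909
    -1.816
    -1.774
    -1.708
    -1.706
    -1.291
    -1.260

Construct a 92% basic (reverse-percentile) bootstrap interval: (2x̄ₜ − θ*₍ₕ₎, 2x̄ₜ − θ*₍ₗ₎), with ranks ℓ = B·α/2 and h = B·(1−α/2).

Percentile endpoints at ranks 1 and 24: θ*₍1₎ = -3.117, θ*₍24₎ = -1.291.
Basic interval reflects these around x̄ₜ:
  lower = 2 × -2.102 − -1.291 = -2.913
  upper = 2 × -2.102 − -3.117 = -1.087

(-2.913, -1.087)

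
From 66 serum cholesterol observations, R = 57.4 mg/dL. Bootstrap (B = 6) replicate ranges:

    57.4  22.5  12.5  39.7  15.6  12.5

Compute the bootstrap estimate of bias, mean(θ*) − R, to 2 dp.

bias = −30.70

mean(θ*) = (57.4 + 22.5 + 12.5 + 39.7 + 15.6 + 12.5) / 6 = 26.700
bias = 26.700 − 57.4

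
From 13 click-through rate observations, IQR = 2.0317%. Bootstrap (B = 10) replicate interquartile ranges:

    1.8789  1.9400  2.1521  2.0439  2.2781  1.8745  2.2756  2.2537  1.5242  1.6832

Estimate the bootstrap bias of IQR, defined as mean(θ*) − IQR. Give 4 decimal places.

bias = −0.0413

mean(θ*) = (1.8789 + 1.9400 + 2.1521 + 2.0439 + 2.2781 + 1.8745 + 2.2756 + 2.2537 + 1.5242 + 1.6832) / 10 = 1.99042
bias = 1.99042 − 2.0317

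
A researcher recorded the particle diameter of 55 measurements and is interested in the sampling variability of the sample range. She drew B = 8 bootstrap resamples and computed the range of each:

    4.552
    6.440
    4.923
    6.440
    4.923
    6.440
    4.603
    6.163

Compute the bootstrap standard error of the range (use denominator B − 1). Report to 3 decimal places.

Bootstrap SE is the standard deviation of the 8 replicate ranges.
Mean of replicates: (4.552 + 6.440 + 4.923 + 6.440 + 4.923 + 6.440 + 4.603 + 6.163) / 8 = 44.4840 / 8 = 5.5605
Sum of squared deviations: (−1.0085)² + (+0.8795)² + (−0.6375)² + (+0.8795)² + (−0.6375)² + (+0.8795)² + (−0.9575)² + (+0.6025)² = 5.4303
Variance = 5.4303 / 7 = 0.7758
SE* = √0.7758

SE* = 0.881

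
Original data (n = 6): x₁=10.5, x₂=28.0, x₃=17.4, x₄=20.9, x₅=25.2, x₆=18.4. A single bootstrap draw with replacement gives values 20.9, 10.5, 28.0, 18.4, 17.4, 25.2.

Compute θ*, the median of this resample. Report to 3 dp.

Sorted: 10.5, 17.4, 18.4, 20.9, 25.2, 28.0
Median = average of the two middle values = 19.650

θ* = 19.650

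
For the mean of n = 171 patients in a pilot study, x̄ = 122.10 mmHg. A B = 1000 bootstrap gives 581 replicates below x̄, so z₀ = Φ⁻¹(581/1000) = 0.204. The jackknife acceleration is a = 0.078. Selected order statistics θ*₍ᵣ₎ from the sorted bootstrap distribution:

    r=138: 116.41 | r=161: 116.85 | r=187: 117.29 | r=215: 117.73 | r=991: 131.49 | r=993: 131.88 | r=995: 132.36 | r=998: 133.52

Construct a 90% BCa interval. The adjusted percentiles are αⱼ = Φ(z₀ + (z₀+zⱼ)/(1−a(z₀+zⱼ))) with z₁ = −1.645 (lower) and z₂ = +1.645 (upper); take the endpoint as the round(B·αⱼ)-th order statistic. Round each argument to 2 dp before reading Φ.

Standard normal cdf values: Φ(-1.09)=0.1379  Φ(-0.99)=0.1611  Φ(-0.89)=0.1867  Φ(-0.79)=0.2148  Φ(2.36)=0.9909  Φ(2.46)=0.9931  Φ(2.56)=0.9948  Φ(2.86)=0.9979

(116.41, 131.49)

Lower: z₀ + z₁ = 0.204 + (-1.645) = -1.441; 1 − a(z₀+z₁) = 1 − (0.078)(-1.441) = 1.1124; argument = 0.204 + (-1.441)/1.1124 = -1.0914 → -1.09.
α₁ = Φ(-1.09) = 0.1379; rank = round(1000 × 0.1379) = 138; θ*₍138₎ = 116.41.
Upper: z₀ + z₂ = 1.849; 1 − a(z₀+z₂) = 0.8558; argument = 2.3646 → 2.36; α₂ = 0.9909; rank = 991; θ*₍991₎ = 131.49.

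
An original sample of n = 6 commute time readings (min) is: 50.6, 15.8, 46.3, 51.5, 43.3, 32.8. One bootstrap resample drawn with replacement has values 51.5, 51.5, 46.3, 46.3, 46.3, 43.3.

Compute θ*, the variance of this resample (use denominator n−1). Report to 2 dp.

θ* = 10.79

Mean = 47.5333; sum of squared deviations = 53.9533
s² = 53.9533 / 5 = 10.7907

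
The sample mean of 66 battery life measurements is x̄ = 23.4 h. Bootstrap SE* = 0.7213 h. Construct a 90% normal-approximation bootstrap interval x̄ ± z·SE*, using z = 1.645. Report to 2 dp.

Margin = 1.645 × 0.7213 = 1.187
Interval: 23.4 ± 1.187

(22.21, 24.59)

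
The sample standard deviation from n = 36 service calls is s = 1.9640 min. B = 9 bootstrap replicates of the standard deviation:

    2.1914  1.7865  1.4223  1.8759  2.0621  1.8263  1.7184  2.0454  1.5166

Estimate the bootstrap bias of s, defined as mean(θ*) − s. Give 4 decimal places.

bias = −0.1368

mean(θ*) = (2.1914 + 1.7865 + 1.4223 + 1.8759 + 2.0621 + 1.8263 + 1.7184 + 2.0454 + 1.5166) / 9 = 1.82721
bias = 1.82721 − 1.9640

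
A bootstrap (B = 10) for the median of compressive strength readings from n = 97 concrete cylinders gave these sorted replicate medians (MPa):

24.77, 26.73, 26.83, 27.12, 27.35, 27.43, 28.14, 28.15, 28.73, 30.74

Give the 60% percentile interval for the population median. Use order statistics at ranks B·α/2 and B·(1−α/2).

α = 0.40; lower rank = 10 × 0.200 = 2; upper rank = 10 × 0.800 = 8.
The 2nd smallest replicate is 26.73; the 8th is 28.15.

(26.73, 28.15)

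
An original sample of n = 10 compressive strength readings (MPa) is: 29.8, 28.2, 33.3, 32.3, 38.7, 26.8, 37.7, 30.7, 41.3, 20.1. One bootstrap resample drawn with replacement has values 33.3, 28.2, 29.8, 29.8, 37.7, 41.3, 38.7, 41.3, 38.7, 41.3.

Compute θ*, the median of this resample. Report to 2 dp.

Sorted: 28.2, 29.8, 29.8, 33.3, 37.7, 38.7, 38.7, 41.3, 41.3, 41.3
Median = average of the two middle values = 38.20

θ* = 38.20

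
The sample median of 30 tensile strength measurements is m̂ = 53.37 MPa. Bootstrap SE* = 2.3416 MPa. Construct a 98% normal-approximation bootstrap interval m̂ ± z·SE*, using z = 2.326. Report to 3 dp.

Margin = 2.326 × 2.3416 = 5.4466
Interval: 53.37 ± 5.4466

(47.923, 58.817)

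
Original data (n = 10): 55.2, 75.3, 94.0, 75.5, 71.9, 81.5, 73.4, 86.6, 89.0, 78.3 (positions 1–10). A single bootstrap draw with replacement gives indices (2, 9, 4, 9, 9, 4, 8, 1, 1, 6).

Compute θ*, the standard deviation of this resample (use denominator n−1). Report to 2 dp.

Resample values: 75.3, 89.0, 75.5, 89.0, 89.0, 75.5, 86.6, 55.2, 55.2, 81.5.
Mean = 77.1800; sum of squared deviations = 1501.9560
s² = 1501.9560 / 9 = 166.8840
s = √166.8840 = 12.92

θ* = 12.92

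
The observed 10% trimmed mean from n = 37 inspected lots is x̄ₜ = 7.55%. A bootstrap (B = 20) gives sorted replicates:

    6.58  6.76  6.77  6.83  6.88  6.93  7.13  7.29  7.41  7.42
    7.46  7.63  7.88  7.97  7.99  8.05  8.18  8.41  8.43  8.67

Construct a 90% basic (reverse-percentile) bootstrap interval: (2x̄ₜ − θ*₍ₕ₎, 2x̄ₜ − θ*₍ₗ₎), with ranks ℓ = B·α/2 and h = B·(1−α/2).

(6.67, 8.52)

Percentile endpoints at ranks 1 and 19: θ*₍1₎ = 6.58, θ*₍19₎ = 8.43.
Basic interval reflects these around x̄ₜ:
  lower = 2 × 7.55 − 8.43 = 6.67
  upper = 2 × 7.55 − 6.58 = 8.52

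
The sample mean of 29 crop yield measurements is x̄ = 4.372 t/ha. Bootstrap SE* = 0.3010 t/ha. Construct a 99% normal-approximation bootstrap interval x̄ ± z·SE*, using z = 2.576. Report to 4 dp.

(3.5966, 5.1474)

Margin = 2.576 × 0.3010 = 0.77538
Interval: 4.372 ± 0.77538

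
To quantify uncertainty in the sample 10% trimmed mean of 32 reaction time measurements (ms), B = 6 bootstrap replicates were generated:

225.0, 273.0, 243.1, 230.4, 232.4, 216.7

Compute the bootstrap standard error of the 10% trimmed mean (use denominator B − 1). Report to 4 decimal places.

SE* = 19.7671

Bootstrap SE is the standard deviation of the 6 replicate 10% trimmed means.
Mean of replicates: (225.0 + 273.0 + 243.1 + 230.4 + 232.4 + 216.7) / 6 = 1420.60000 / 6 = 236.76667
Sum of squared deviations: (−11.76667)² + (+36.23333)² + (+6.33333)² + (−6.36667)² + (−4.36667)² + (−20.06667)² = 1953.69333
Variance = 1953.69333 / 5 = 390.73867
SE* = √390.73867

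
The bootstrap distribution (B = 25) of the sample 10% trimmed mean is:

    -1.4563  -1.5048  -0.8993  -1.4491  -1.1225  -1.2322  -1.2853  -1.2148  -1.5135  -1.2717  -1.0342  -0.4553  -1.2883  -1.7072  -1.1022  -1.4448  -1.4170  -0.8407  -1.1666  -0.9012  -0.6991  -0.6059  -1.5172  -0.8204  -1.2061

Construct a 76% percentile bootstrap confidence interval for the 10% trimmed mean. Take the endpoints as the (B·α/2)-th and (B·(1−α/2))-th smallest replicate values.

(-1.5135, -0.8204)

Sorted replicates: -1.7072, -1.5172, -1.5135, -1.5048, -1.4563, -1.4491, -1.4448, -1.4170, -1.2883, -1.2853, -1.2717, -1.2322, -1.2148, -1.2061, -1.1666, -1.1225, -1.1022, -1.0342, -0.9012, -0.8993, -0.8407, -0.8204, -0.6991, -0.6059, -0.4553
α = 0.24; lower rank = 25 × 0.120 = 3; upper rank = 25 × 0.880 = 22.
The 3rd smallest replicate is -1.5135; the 22nd is -0.8204.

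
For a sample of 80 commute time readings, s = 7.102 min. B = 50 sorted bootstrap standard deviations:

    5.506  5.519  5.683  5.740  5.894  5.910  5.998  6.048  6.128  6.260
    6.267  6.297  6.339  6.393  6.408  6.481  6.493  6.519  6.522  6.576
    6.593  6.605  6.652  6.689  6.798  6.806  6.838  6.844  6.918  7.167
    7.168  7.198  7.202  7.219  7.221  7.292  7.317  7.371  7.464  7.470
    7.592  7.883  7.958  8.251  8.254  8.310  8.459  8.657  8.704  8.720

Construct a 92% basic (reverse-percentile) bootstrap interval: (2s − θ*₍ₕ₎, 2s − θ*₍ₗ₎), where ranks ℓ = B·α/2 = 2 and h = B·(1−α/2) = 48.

Percentile endpoints at ranks 2 and 48: θ*₍2₎ = 5.519, θ*₍48₎ = 8.657.
Basic interval reflects these around s:
  lower = 2 × 7.102 − 8.657 = 5.547
  upper = 2 × 7.102 − 5.519 = 8.685

(5.547, 8.685)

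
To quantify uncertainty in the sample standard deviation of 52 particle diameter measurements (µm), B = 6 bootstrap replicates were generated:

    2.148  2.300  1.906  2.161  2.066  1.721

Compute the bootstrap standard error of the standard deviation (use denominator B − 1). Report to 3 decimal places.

SE* = 0.207

Bootstrap SE is the standard deviation of the 6 replicate standard deviations.
Mean of replicates: (2.148 + 2.300 + 1.906 + 2.161 + 2.066 + 1.721) / 6 = 12.3020 / 6 = 2.0503
Sum of squared deviations: (+0.0977)² + (+0.2497)² + (−0.1443)² + (+0.1107)² + (+0.0157)² + (−0.3293)² = 0.2137
Variance = 0.2137 / 5 = 0.0427
SE* = √0.0427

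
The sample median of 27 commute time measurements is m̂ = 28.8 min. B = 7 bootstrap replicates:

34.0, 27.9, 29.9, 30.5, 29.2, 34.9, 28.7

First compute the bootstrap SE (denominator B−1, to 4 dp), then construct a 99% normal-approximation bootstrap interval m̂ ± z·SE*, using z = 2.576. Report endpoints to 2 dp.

Mean of replicates = 30.7286; sum of squared deviations = 43.2943; SE* = √(43.2943/6) = 2.6862
Margin = 2.576 × 2.6862 = 6.920
Interval: 28.8 ± 6.920

(21.88, 35.72)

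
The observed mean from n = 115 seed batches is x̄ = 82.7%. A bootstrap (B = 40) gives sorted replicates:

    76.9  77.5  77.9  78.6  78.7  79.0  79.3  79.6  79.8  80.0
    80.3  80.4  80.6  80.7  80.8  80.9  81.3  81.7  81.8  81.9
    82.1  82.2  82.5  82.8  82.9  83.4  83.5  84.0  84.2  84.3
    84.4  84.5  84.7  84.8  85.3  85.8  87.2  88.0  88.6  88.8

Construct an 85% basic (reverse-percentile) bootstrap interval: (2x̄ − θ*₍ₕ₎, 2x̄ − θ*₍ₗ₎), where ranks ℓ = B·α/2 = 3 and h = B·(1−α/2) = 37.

Percentile endpoints at ranks 3 and 37: θ*₍3₎ = 77.9, θ*₍37₎ = 87.2.
Basic interval reflects these around x̄:
  lower = 2 × 82.7 − 87.2 = 78.2
  upper = 2 × 82.7 − 77.9 = 87.5

(78.2, 87.5)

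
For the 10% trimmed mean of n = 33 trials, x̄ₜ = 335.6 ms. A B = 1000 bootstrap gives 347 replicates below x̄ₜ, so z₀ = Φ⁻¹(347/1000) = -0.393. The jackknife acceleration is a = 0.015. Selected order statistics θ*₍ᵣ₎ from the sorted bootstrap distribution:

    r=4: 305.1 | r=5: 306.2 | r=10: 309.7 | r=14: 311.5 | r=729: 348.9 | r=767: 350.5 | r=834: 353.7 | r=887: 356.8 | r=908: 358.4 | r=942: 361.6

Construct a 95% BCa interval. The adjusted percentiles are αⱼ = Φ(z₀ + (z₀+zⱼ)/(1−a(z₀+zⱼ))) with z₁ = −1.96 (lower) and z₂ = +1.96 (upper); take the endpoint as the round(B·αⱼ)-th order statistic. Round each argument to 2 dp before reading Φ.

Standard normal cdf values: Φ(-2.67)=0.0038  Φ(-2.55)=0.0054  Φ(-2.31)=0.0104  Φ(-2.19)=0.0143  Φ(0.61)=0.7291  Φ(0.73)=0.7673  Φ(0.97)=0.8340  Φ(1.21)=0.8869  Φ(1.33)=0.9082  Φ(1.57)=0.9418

(305.1, 356.8)

Lower: z₀ + z₁ = -0.393 + (-1.960) = -2.353; 1 − a(z₀+z₁) = 1 − (0.015)(-2.353) = 1.0353; argument = -0.393 + (-2.353)/1.0353 = -2.6658 → -2.67.
α₁ = Φ(-2.67) = 0.0038; rank = round(1000 × 0.0038) = 4; θ*₍4₎ = 305.1.
Upper: z₀ + z₂ = 1.567; 1 − a(z₀+z₂) = 0.9765; argument = 1.2117 → 1.21; α₂ = 0.8869; rank = 887; θ*₍887₎ = 356.8.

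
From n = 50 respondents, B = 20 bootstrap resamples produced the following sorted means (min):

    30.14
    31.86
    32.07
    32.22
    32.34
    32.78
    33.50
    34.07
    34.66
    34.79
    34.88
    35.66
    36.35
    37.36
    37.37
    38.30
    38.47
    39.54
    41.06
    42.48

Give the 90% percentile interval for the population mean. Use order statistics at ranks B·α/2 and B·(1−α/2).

α = 0.10; lower rank = 20 × 0.050 = 1; upper rank = 20 × 0.950 = 19.
The 1st smallest replicate is 30.14; the 19th is 41.06.

(30.14, 41.06)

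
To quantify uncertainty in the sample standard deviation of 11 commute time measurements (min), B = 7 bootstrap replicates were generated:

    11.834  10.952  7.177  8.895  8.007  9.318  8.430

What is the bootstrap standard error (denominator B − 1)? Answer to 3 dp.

Bootstrap SE is the standard deviation of the 7 replicate standard deviations.
Mean of replicates: (11.834 + 10.952 + 7.177 + 8.895 + 8.007 + 9.318 + 8.430) / 7 = 64.6130 / 7 = 9.2304
Sum of squared deviations: (+2.6036)² + (+1.7216)² + (−2.0534)² + (−0.3354)² + (−1.2234)² + (+0.0876)² + (−0.8004)² = 16.2166
Variance = 16.2166 / 6 = 2.7028
SE* = √2.7028

SE* = 1.644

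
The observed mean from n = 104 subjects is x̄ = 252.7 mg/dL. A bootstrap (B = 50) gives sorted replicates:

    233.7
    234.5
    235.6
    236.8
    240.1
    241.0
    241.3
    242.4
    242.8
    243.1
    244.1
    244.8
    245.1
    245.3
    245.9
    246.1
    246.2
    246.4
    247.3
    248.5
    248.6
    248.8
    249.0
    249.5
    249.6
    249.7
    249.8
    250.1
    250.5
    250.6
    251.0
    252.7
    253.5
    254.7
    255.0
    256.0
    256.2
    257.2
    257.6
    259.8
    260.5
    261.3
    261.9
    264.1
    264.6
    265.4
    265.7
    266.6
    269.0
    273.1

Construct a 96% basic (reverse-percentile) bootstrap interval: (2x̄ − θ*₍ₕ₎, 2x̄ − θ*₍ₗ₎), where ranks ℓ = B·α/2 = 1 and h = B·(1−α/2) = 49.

(236.4, 271.7)

Percentile endpoints at ranks 1 and 49: θ*₍1₎ = 233.7, θ*₍49₎ = 269.0.
Basic interval reflects these around x̄:
  lower = 2 × 252.7 − 269.0 = 236.4
  upper = 2 × 252.7 − 233.7 = 271.7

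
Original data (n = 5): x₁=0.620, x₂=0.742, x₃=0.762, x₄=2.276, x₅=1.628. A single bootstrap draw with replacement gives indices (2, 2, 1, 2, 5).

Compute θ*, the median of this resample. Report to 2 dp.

Resample values: 0.742, 0.742, 0.620, 0.742, 1.628.
Sorted: 0.620, 0.742, 0.742, 0.742, 1.628
Median = middle value = 0.74

θ* = 0.74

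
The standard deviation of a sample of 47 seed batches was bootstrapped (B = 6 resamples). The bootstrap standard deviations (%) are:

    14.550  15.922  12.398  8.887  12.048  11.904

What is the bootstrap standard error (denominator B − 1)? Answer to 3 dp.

SE* = 2.427

Bootstrap SE is the standard deviation of the 6 replicate standard deviations.
Mean of replicates: (14.550 + 15.922 + 12.398 + 8.887 + 12.048 + 11.904) / 6 = 75.7090 / 6 = 12.6182
Sum of squared deviations: (+1.9318)² + (+3.3038)² + (−0.2202)² + (−3.7312)² + (−0.5702)² + (−0.7142)² = 29.4525
Variance = 29.4525 / 5 = 5.8905
SE* = √5.8905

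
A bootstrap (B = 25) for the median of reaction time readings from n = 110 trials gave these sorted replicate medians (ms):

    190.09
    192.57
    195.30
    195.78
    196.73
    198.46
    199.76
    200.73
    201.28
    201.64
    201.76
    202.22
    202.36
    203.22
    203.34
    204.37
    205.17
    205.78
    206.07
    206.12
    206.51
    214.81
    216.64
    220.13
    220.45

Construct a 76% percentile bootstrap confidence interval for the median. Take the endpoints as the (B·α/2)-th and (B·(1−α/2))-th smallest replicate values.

α = 0.24; lower rank = 25 × 0.120 = 3; upper rank = 25 × 0.880 = 22.
The 3rd smallest replicate is 195.30; the 22nd is 214.81.

(195.30, 214.81)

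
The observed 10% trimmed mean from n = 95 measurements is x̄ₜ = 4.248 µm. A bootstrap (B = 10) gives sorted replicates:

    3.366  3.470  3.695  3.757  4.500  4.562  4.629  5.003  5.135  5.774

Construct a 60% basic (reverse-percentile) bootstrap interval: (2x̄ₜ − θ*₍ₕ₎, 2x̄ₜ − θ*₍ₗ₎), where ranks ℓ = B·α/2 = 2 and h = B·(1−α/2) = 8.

Percentile endpoints at ranks 2 and 8: θ*₍2₎ = 3.470, θ*₍8₎ = 5.003.
Basic interval reflects these around x̄ₜ:
  lower = 2 × 4.248 − 5.003 = 3.493
  upper = 2 × 4.248 − 3.470 = 5.026

(3.493, 5.026)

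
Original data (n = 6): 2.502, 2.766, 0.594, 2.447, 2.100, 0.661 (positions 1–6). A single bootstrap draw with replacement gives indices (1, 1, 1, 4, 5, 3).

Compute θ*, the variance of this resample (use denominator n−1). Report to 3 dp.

θ* = 0.575

Resample values: 2.502, 2.502, 2.502, 2.447, 2.100, 0.594.
Mean = 2.1078; sum of squared deviations = 2.8729
s² = 2.8729 / 5 = 0.5746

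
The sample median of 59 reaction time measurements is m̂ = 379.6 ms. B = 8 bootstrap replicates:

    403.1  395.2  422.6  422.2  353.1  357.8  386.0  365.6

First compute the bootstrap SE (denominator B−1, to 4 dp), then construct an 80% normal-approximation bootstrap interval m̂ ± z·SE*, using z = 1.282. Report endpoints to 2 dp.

Mean of replicates = 388.2000; sum of squared deviations = 5282.1400; SE* = √(5282.1400/7) = 27.4698
Margin = 1.282 × 27.4698 = 35.216
Interval: 379.6 ± 35.216

(344.38, 414.82)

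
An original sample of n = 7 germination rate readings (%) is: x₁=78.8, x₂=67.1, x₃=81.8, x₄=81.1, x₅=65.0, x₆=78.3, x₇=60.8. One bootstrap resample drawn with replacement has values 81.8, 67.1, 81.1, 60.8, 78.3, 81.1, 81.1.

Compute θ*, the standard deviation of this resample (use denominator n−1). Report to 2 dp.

θ* = 8.44

Mean = 75.9000; sum of squared deviations = 427.1400
s² = 427.1400 / 6 = 71.1900
s = √71.1900 = 8.44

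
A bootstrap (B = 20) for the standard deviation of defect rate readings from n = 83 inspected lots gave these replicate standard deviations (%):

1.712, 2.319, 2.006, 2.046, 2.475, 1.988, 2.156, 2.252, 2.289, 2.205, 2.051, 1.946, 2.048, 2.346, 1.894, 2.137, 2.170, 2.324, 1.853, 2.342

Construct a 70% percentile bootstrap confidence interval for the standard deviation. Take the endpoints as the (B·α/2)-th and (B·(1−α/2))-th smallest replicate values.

(1.894, 2.324)

Sorted replicates: 1.712, 1.853, 1.894, 1.946, 1.988, 2.006, 2.046, 2.048, 2.051, 2.137, 2.156, 2.170, 2.205, 2.252, 2.289, 2.319, 2.324, 2.342, 2.346, 2.475
α = 0.30; lower rank = 20 × 0.150 = 3; upper rank = 20 × 0.850 = 17.
The 3rd smallest replicate is 1.894; the 17th is 2.324.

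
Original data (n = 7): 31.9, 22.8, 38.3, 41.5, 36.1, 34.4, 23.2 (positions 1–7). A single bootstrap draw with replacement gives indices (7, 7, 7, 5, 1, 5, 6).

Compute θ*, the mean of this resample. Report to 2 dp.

Resample values: 23.2, 23.2, 23.2, 36.1, 31.9, 36.1, 34.4.
Mean = (23.2 + 23.2 + 23.2 + 36.1 + 31.9 + 36.1 + 34.4) / 7 = 208.10 / 7 = 29.73

θ* = 29.73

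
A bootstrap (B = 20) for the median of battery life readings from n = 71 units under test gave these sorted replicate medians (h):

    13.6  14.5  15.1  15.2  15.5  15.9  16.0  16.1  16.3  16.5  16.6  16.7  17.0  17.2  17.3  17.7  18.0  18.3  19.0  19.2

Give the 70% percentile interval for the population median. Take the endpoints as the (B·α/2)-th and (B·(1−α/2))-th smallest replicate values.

α = 0.30; lower rank = 20 × 0.150 = 3; upper rank = 20 × 0.850 = 17.
The 3rd smallest replicate is 15.1; the 17th is 18.0.

(15.1, 18.0)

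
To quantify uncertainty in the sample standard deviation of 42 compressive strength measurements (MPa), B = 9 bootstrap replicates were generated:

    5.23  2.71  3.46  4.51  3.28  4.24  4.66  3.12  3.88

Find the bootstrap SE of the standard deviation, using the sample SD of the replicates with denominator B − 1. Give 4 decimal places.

Bootstrap SE is the standard deviation of the 9 replicate standard deviations.
Mean of replicates: (5.23 + 2.71 + 3.46 + 4.51 + 3.28 + 4.24 + 4.66 + 3.12 + 3.88) / 9 = 35.09000 / 9 = 3.89889
Sum of squared deviations: (+1.33111)² + (−1.18889)² + (−0.43889)² + (+0.61111)² + (−0.61889)² + (+0.34111)² + (+0.76111)² + (−0.77889)² + (−0.01889)² = 5.43709
Variance = 5.43709 / 8 = 0.67964
SE* = √0.67964

SE* = 0.8244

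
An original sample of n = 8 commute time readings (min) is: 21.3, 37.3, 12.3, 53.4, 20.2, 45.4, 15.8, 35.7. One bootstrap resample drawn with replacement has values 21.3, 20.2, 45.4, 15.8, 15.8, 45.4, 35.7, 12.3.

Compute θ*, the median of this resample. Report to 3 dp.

θ* = 20.750

Sorted: 12.3, 15.8, 15.8, 20.2, 21.3, 35.7, 45.4, 45.4
Median = average of the two middle values = 20.750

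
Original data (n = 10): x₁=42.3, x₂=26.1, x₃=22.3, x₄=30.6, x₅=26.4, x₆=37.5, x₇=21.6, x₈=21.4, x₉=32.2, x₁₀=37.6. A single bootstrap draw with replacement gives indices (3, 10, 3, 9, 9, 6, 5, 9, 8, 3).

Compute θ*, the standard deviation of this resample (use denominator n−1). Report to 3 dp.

Resample values: 22.3, 37.6, 22.3, 32.2, 32.2, 37.5, 26.4, 32.2, 21.4, 22.3.
Mean = 28.6400; sum of squared deviations = 374.8240
s² = 374.8240 / 9 = 41.6471
s = √41.6471 = 6.453

θ* = 6.453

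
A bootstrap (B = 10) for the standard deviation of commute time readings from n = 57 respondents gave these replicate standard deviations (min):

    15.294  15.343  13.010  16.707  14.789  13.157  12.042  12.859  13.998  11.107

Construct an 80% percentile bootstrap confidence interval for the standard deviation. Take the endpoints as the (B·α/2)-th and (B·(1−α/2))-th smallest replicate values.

(11.107, 15.343)

Sorted replicates: 11.107, 12.042, 12.859, 13.010, 13.157, 13.998, 14.789, 15.294, 15.343, 16.707
α = 0.20; lower rank = 10 × 0.100 = 1; upper rank = 10 × 0.900 = 9.
The 1st smallest replicate is 11.107; the 9th is 15.343.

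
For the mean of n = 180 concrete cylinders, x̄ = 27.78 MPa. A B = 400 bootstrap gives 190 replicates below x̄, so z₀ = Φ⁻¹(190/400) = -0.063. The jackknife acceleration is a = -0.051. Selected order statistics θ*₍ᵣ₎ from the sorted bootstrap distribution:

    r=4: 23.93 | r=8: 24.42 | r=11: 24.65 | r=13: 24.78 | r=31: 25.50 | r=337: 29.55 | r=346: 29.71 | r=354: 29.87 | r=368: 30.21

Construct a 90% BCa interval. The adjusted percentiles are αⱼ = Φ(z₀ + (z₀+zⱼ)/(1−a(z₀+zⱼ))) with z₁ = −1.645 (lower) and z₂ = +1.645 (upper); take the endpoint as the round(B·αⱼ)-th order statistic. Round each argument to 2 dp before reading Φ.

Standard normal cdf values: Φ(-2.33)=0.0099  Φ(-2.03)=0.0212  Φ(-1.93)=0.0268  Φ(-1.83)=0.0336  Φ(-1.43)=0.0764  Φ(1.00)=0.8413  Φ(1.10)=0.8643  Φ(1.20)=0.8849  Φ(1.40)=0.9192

(24.65, 30.21)

Lower: z₀ + z₁ = -0.063 + (-1.645) = -1.708; 1 − a(z₀+z₁) = 1 − (-0.051)(-1.708) = 0.9129; argument = -0.063 + (-1.708)/0.9129 = -1.9340 → -1.93.
α₁ = Φ(-1.93) = 0.0268; rank = round(400 × 0.0268) = 11; θ*₍11₎ = 24.65.
Upper: z₀ + z₂ = 1.582; 1 − a(z₀+z₂) = 1.0807; argument = 1.4009 → 1.40; α₂ = 0.9192; rank = 368; θ*₍368₎ = 30.21.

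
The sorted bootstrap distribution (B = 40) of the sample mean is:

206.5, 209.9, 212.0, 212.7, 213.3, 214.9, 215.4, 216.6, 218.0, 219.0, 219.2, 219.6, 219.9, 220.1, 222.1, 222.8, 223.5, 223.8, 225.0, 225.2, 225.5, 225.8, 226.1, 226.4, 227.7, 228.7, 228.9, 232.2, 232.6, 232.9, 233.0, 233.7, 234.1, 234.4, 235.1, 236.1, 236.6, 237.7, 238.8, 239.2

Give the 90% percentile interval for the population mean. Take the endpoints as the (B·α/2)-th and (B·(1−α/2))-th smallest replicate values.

α = 0.10; lower rank = 40 × 0.050 = 2; upper rank = 40 × 0.950 = 38.
The 2nd smallest replicate is 209.9; the 38th is 237.7.

(209.9, 237.7)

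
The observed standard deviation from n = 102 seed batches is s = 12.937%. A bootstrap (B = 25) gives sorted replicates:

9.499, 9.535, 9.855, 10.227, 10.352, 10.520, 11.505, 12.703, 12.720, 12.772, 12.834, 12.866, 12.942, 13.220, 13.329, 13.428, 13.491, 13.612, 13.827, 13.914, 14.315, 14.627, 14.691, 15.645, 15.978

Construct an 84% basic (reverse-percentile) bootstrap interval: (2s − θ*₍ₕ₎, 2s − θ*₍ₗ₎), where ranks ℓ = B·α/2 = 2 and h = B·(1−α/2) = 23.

Percentile endpoints at ranks 2 and 23: θ*₍2₎ = 9.535, θ*₍23₎ = 14.691.
Basic interval reflects these around s:
  lower = 2 × 12.937 − 14.691 = 11.183
  upper = 2 × 12.937 − 9.535 = 16.339

(11.183, 16.339)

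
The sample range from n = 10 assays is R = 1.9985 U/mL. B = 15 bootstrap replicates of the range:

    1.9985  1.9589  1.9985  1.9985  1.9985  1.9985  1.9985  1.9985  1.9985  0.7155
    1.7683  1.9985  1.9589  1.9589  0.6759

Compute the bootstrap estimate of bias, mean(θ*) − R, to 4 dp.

bias = −0.1970

mean(θ*) = (1.9985 + 1.9589 + 1.9985 + 1.9985 + 1.9985 + 1.9985 + 1.9985 + 1.9985 + 1.9985 + 0.7155 + 1.7683 + 1.9985 + 1.9589 + 1.9589 + 0.6759) / 15 = 1.80153
bias = 1.80153 − 1.9985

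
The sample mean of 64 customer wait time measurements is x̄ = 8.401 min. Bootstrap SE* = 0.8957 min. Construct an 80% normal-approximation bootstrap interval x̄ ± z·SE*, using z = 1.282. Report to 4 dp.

(7.2527, 9.5493)

Margin = 1.282 × 0.8957 = 1.14829
Interval: 8.401 ± 1.14829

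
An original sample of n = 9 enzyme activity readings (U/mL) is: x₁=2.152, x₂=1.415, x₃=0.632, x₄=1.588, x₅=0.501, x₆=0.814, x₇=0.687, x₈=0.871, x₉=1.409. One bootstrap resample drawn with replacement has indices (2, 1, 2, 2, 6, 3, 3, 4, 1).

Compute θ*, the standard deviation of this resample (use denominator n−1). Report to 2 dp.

θ* = 0.58

Resample values: 1.415, 2.152, 1.415, 1.415, 0.814, 0.632, 0.632, 1.588, 2.152.
Mean = 1.3572; sum of squared deviations = 2.6736
s² = 2.6736 / 8 = 0.3342
s = √0.3342 = 0.58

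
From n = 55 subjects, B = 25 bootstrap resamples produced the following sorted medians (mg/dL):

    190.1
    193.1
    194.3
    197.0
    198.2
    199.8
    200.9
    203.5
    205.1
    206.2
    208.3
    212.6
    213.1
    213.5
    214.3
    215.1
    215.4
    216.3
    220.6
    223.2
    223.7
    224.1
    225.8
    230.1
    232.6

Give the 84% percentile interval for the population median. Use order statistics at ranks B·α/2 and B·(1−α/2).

α = 0.16; lower rank = 25 × 0.080 = 2; upper rank = 25 × 0.920 = 23.
The 2nd smallest replicate is 193.1; the 23rd is 225.8.

(193.1, 225.8)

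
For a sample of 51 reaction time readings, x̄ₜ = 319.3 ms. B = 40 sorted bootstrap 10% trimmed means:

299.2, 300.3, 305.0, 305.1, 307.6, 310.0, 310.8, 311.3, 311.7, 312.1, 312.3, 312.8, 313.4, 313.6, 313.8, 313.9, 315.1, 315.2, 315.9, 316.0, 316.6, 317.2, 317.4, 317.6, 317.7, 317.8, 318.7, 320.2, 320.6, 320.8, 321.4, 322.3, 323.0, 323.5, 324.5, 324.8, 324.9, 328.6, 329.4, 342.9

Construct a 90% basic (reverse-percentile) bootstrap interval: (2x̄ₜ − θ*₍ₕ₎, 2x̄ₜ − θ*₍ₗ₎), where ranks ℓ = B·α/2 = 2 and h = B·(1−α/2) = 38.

(310.0, 338.3)

Percentile endpoints at ranks 2 and 38: θ*₍2₎ = 300.3, θ*₍38₎ = 328.6.
Basic interval reflects these around x̄ₜ:
  lower = 2 × 319.3 − 328.6 = 310.0
  upper = 2 × 319.3 − 300.3 = 338.3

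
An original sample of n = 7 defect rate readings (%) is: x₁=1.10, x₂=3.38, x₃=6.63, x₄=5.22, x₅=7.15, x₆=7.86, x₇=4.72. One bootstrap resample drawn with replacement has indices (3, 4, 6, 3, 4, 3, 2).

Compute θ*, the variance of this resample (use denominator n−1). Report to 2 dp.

θ* = 2.12

Resample values: 6.63, 5.22, 7.86, 6.63, 5.22, 6.63, 3.38.
Mean = 5.9386; sum of squared deviations = 12.7051
s² = 12.7051 / 6 = 2.1175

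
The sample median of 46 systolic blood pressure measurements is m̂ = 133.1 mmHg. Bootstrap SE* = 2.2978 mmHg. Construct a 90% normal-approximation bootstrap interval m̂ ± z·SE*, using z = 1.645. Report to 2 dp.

(129.32, 136.88)

Margin = 1.645 × 2.2978 = 3.780
Interval: 133.1 ± 3.780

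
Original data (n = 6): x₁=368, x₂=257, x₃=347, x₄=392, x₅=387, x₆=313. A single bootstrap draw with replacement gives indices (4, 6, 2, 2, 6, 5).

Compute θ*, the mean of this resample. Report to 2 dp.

θ* = 319.83

Resample values: 392, 313, 257, 257, 313, 387.
Mean = (392 + 313 + 257 + 257 + 313 + 387) / 6 = 1919.0 / 6 = 319.83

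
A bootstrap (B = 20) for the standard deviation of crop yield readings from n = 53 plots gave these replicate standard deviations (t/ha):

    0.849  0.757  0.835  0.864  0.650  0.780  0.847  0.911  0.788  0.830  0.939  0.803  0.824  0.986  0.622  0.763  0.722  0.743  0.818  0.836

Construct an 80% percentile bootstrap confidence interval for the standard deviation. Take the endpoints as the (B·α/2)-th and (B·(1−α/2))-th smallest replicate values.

Sorted replicates: 0.622, 0.650, 0.722, 0.743, 0.757, 0.763, 0.780, 0.788, 0.803, 0.818, 0.824, 0.830, 0.835, 0.836, 0.847, 0.849, 0.864, 0.911, 0.939, 0.986
α = 0.20; lower rank = 20 × 0.100 = 2; upper rank = 20 × 0.900 = 18.
The 2nd smallest replicate is 0.650; the 18th is 0.911.

(0.650, 0.911)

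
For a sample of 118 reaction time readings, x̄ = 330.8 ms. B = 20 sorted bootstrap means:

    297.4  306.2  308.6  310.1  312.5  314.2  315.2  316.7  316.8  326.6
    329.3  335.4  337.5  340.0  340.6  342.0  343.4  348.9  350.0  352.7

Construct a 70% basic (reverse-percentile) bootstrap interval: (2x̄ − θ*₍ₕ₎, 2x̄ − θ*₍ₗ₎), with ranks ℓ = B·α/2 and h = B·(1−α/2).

Percentile endpoints at ranks 3 and 17: θ*₍3₎ = 308.6, θ*₍17₎ = 343.4.
Basic interval reflects these around x̄:
  lower = 2 × 330.8 − 343.4 = 318.2
  upper = 2 × 330.8 − 308.6 = 353.0

(318.2, 353.0)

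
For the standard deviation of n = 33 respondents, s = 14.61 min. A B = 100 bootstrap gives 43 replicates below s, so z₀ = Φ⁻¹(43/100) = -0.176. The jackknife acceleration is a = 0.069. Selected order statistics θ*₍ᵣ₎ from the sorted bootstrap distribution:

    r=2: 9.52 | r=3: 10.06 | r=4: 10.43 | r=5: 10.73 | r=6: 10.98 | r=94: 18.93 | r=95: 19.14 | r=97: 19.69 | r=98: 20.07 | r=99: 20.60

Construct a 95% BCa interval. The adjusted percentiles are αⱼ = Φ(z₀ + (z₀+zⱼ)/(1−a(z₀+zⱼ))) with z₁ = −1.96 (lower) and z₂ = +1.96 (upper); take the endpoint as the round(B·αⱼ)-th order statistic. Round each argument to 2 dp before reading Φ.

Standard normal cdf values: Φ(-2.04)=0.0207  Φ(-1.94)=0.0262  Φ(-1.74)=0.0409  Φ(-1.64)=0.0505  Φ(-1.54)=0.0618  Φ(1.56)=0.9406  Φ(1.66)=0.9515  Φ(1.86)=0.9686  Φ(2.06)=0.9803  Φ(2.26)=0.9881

(9.52, 19.69)

Lower: z₀ + z₁ = -0.176 + (-1.960) = -2.136; 1 − a(z₀+z₁) = 1 − (0.069)(-2.136) = 1.1474; argument = -0.176 + (-2.136)/1.1474 = -2.0376 → -2.04.
α₁ = Φ(-2.04) = 0.0207; rank = round(100 × 0.0207) = 2; θ*₍2₎ = 9.52.
Upper: z₀ + z₂ = 1.784; 1 − a(z₀+z₂) = 0.8769; argument = 1.8584 → 1.86; α₂ = 0.9686; rank = 97; θ*₍97₎ = 19.69.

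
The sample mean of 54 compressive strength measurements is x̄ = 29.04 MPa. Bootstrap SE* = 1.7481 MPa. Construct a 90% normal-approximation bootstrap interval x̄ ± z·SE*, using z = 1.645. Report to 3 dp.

(26.164, 31.916)

Margin = 1.645 × 1.7481 = 2.8756
Interval: 29.04 ± 2.8756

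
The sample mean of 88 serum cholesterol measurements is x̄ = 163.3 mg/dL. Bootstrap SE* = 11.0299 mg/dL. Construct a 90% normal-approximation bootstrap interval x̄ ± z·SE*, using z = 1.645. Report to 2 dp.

Margin = 1.645 × 11.0299 = 18.144
Interval: 163.3 ± 18.144

(145.16, 181.44)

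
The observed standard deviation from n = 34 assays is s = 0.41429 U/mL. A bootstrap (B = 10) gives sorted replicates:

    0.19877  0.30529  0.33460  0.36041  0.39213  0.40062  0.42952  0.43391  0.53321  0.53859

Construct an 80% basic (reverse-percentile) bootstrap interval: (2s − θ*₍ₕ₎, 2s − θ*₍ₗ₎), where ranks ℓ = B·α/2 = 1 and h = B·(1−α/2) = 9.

(0.29537, 0.62981)

Percentile endpoints at ranks 1 and 9: θ*₍1₎ = 0.19877, θ*₍9₎ = 0.53321.
Basic interval reflects these around s:
  lower = 2 × 0.41429 − 0.53321 = 0.29537
  upper = 2 × 0.41429 − 0.19877 = 0.62981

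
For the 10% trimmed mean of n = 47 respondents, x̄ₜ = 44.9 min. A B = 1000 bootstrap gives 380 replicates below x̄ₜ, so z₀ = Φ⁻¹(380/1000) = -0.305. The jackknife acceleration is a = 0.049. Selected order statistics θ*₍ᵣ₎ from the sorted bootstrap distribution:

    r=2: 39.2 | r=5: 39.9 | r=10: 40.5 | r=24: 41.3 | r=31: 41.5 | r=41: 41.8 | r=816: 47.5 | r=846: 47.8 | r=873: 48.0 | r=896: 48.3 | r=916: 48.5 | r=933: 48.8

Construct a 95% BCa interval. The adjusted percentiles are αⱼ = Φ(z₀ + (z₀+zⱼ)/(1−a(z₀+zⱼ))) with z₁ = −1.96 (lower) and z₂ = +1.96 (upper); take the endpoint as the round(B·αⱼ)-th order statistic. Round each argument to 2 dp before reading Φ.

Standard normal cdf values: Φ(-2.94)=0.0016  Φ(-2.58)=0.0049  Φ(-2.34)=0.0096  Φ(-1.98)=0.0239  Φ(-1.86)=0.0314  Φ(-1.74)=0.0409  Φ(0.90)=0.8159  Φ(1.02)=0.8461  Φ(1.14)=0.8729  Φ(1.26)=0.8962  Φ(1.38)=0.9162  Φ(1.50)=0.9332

Lower: z₀ + z₁ = -0.305 + (-1.960) = -2.265; 1 − a(z₀+z₁) = 1 − (0.049)(-2.265) = 1.1110; argument = -0.305 + (-2.265)/1.1110 = -2.3437 → -2.34.
α₁ = Φ(-2.34) = 0.0096; rank = round(1000 × 0.0096) = 10; θ*₍10₎ = 40.5.
Upper: z₀ + z₂ = 1.655; 1 − a(z₀+z₂) = 0.9189; argument = 1.4961 → 1.50; α₂ = 0.9332; rank = 933; θ*₍933₎ = 48.8.

(40.5, 48.8)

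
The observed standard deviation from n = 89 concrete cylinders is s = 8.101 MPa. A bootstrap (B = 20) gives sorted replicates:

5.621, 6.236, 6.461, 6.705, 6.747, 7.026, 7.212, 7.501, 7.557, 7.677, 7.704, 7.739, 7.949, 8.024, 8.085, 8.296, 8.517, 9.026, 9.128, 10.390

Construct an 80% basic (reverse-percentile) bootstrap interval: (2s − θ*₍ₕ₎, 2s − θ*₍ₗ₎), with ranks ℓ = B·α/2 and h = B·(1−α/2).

Percentile endpoints at ranks 2 and 18: θ*₍2₎ = 6.236, θ*₍18₎ = 9.026.
Basic interval reflects these around s:
  lower = 2 × 8.101 − 9.026 = 7.176
  upper = 2 × 8.101 − 6.236 = 9.966

(7.176, 9.966)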